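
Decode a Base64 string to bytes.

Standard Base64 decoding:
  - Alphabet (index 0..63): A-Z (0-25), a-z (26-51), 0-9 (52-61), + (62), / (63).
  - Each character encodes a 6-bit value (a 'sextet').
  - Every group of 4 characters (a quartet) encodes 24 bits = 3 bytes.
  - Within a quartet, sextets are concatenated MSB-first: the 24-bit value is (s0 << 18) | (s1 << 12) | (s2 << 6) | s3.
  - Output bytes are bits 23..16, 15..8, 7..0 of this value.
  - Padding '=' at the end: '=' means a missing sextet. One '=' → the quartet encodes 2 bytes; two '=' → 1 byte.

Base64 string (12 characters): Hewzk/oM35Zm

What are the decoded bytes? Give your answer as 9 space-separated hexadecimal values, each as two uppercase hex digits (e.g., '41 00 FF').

Answer: 1D EC 33 93 FA 0C DF 96 66

Derivation:
After char 0 ('H'=7): chars_in_quartet=1 acc=0x7 bytes_emitted=0
After char 1 ('e'=30): chars_in_quartet=2 acc=0x1DE bytes_emitted=0
After char 2 ('w'=48): chars_in_quartet=3 acc=0x77B0 bytes_emitted=0
After char 3 ('z'=51): chars_in_quartet=4 acc=0x1DEC33 -> emit 1D EC 33, reset; bytes_emitted=3
After char 4 ('k'=36): chars_in_quartet=1 acc=0x24 bytes_emitted=3
After char 5 ('/'=63): chars_in_quartet=2 acc=0x93F bytes_emitted=3
After char 6 ('o'=40): chars_in_quartet=3 acc=0x24FE8 bytes_emitted=3
After char 7 ('M'=12): chars_in_quartet=4 acc=0x93FA0C -> emit 93 FA 0C, reset; bytes_emitted=6
After char 8 ('3'=55): chars_in_quartet=1 acc=0x37 bytes_emitted=6
After char 9 ('5'=57): chars_in_quartet=2 acc=0xDF9 bytes_emitted=6
After char 10 ('Z'=25): chars_in_quartet=3 acc=0x37E59 bytes_emitted=6
After char 11 ('m'=38): chars_in_quartet=4 acc=0xDF9666 -> emit DF 96 66, reset; bytes_emitted=9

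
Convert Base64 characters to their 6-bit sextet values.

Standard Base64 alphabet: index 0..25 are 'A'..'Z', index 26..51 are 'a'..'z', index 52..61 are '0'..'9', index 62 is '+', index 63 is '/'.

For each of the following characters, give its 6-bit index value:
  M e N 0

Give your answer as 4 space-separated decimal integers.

'M': A..Z range, ord('M') − ord('A') = 12
'e': a..z range, 26 + ord('e') − ord('a') = 30
'N': A..Z range, ord('N') − ord('A') = 13
'0': 0..9 range, 52 + ord('0') − ord('0') = 52

Answer: 12 30 13 52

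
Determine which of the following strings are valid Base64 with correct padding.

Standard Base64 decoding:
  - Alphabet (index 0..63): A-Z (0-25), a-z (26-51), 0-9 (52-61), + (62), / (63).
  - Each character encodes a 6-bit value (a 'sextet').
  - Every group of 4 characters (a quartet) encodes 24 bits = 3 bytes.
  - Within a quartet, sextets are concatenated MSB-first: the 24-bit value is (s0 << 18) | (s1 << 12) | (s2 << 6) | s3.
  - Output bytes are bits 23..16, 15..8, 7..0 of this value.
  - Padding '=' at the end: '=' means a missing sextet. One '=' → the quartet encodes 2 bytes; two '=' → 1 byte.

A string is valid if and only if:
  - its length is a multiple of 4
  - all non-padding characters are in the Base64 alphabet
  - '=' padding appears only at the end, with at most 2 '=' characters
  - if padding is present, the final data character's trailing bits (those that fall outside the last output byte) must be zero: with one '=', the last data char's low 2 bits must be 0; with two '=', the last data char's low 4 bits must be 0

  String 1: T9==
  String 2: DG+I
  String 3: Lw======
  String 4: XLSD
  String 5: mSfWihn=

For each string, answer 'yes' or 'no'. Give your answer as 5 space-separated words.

Answer: no yes no yes no

Derivation:
String 1: 'T9==' → invalid (bad trailing bits)
String 2: 'DG+I' → valid
String 3: 'Lw======' → invalid (6 pad chars (max 2))
String 4: 'XLSD' → valid
String 5: 'mSfWihn=' → invalid (bad trailing bits)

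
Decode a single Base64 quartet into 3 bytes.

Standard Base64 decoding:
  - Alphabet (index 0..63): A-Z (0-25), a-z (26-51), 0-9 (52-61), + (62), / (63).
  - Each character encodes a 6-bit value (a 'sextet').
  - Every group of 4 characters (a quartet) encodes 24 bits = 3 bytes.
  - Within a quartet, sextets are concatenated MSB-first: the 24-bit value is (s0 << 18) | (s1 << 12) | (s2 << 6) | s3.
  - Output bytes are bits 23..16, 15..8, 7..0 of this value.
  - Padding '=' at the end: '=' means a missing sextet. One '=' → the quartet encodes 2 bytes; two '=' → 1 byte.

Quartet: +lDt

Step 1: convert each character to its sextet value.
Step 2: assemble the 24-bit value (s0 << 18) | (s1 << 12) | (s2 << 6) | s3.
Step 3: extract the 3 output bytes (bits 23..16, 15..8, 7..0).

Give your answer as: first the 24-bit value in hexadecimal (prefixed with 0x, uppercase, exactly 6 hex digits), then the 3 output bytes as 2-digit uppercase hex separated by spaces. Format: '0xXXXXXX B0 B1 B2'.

Answer: 0xFA50ED FA 50 ED

Derivation:
Sextets: +=62, l=37, D=3, t=45
24-bit: (62<<18) | (37<<12) | (3<<6) | 45
      = 0xF80000 | 0x025000 | 0x0000C0 | 0x00002D
      = 0xFA50ED
Bytes: (v>>16)&0xFF=FA, (v>>8)&0xFF=50, v&0xFF=ED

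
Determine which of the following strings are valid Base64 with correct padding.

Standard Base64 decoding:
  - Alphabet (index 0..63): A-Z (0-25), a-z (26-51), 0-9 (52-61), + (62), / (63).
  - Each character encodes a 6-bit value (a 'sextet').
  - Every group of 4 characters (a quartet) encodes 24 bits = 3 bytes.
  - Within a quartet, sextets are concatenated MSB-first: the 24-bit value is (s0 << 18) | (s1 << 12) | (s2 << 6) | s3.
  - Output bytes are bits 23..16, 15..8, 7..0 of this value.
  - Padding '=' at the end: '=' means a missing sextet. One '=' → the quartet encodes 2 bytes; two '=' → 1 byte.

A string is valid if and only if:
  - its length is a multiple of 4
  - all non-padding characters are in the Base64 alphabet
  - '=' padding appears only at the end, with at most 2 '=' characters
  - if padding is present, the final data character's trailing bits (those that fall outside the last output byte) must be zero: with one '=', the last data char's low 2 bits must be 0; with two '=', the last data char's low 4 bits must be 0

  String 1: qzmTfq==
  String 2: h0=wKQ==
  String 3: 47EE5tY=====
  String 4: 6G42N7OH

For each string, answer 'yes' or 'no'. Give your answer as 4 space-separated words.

String 1: 'qzmTfq==' → invalid (bad trailing bits)
String 2: 'h0=wKQ==' → invalid (bad char(s): ['=']; '=' in middle)
String 3: '47EE5tY=====' → invalid (5 pad chars (max 2))
String 4: '6G42N7OH' → valid

Answer: no no no yes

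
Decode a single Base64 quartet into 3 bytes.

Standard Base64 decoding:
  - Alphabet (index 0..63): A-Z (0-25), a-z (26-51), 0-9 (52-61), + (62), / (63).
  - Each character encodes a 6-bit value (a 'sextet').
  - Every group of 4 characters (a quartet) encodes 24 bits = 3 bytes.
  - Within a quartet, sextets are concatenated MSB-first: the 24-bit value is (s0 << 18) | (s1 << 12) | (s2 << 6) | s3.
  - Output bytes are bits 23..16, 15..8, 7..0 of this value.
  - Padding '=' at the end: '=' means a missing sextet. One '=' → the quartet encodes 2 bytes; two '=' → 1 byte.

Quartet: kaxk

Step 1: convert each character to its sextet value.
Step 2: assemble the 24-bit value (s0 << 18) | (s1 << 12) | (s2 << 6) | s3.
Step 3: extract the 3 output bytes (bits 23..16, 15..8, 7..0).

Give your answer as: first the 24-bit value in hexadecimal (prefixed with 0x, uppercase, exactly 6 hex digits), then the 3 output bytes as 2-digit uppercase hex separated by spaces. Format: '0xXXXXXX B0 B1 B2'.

Answer: 0x91AC64 91 AC 64

Derivation:
Sextets: k=36, a=26, x=49, k=36
24-bit: (36<<18) | (26<<12) | (49<<6) | 36
      = 0x900000 | 0x01A000 | 0x000C40 | 0x000024
      = 0x91AC64
Bytes: (v>>16)&0xFF=91, (v>>8)&0xFF=AC, v&0xFF=64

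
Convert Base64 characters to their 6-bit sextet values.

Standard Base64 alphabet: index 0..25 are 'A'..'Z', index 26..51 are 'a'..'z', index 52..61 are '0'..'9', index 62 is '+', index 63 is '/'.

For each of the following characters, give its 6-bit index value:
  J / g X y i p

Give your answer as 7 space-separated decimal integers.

Answer: 9 63 32 23 50 34 41

Derivation:
'J': A..Z range, ord('J') − ord('A') = 9
'/': index 63
'g': a..z range, 26 + ord('g') − ord('a') = 32
'X': A..Z range, ord('X') − ord('A') = 23
'y': a..z range, 26 + ord('y') − ord('a') = 50
'i': a..z range, 26 + ord('i') − ord('a') = 34
'p': a..z range, 26 + ord('p') − ord('a') = 41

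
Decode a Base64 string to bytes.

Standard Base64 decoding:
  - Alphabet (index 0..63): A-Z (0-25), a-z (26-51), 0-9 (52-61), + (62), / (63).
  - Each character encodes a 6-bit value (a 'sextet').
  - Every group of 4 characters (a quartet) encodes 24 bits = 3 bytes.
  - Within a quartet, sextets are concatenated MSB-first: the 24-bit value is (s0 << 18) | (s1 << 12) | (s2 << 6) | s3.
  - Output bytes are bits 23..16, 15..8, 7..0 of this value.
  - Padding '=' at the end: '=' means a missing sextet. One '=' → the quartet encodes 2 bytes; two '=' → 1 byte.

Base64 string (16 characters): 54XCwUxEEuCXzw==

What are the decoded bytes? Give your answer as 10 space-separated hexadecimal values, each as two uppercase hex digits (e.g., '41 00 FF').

Answer: E7 85 C2 C1 4C 44 12 E0 97 CF

Derivation:
After char 0 ('5'=57): chars_in_quartet=1 acc=0x39 bytes_emitted=0
After char 1 ('4'=56): chars_in_quartet=2 acc=0xE78 bytes_emitted=0
After char 2 ('X'=23): chars_in_quartet=3 acc=0x39E17 bytes_emitted=0
After char 3 ('C'=2): chars_in_quartet=4 acc=0xE785C2 -> emit E7 85 C2, reset; bytes_emitted=3
After char 4 ('w'=48): chars_in_quartet=1 acc=0x30 bytes_emitted=3
After char 5 ('U'=20): chars_in_quartet=2 acc=0xC14 bytes_emitted=3
After char 6 ('x'=49): chars_in_quartet=3 acc=0x30531 bytes_emitted=3
After char 7 ('E'=4): chars_in_quartet=4 acc=0xC14C44 -> emit C1 4C 44, reset; bytes_emitted=6
After char 8 ('E'=4): chars_in_quartet=1 acc=0x4 bytes_emitted=6
After char 9 ('u'=46): chars_in_quartet=2 acc=0x12E bytes_emitted=6
After char 10 ('C'=2): chars_in_quartet=3 acc=0x4B82 bytes_emitted=6
After char 11 ('X'=23): chars_in_quartet=4 acc=0x12E097 -> emit 12 E0 97, reset; bytes_emitted=9
After char 12 ('z'=51): chars_in_quartet=1 acc=0x33 bytes_emitted=9
After char 13 ('w'=48): chars_in_quartet=2 acc=0xCF0 bytes_emitted=9
Padding '==': partial quartet acc=0xCF0 -> emit CF; bytes_emitted=10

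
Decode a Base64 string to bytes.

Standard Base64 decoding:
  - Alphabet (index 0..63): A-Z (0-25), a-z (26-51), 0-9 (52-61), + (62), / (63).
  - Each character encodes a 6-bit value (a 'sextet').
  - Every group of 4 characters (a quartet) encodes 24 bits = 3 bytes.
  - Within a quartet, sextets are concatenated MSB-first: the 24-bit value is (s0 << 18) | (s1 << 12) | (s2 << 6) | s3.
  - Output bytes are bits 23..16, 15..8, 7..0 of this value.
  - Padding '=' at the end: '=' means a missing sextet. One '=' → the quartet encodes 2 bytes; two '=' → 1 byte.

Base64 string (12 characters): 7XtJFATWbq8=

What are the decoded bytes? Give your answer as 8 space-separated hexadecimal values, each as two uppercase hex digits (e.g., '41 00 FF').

Answer: ED 7B 49 14 04 D6 6E AF

Derivation:
After char 0 ('7'=59): chars_in_quartet=1 acc=0x3B bytes_emitted=0
After char 1 ('X'=23): chars_in_quartet=2 acc=0xED7 bytes_emitted=0
After char 2 ('t'=45): chars_in_quartet=3 acc=0x3B5ED bytes_emitted=0
After char 3 ('J'=9): chars_in_quartet=4 acc=0xED7B49 -> emit ED 7B 49, reset; bytes_emitted=3
After char 4 ('F'=5): chars_in_quartet=1 acc=0x5 bytes_emitted=3
After char 5 ('A'=0): chars_in_quartet=2 acc=0x140 bytes_emitted=3
After char 6 ('T'=19): chars_in_quartet=3 acc=0x5013 bytes_emitted=3
After char 7 ('W'=22): chars_in_quartet=4 acc=0x1404D6 -> emit 14 04 D6, reset; bytes_emitted=6
After char 8 ('b'=27): chars_in_quartet=1 acc=0x1B bytes_emitted=6
After char 9 ('q'=42): chars_in_quartet=2 acc=0x6EA bytes_emitted=6
After char 10 ('8'=60): chars_in_quartet=3 acc=0x1BABC bytes_emitted=6
Padding '=': partial quartet acc=0x1BABC -> emit 6E AF; bytes_emitted=8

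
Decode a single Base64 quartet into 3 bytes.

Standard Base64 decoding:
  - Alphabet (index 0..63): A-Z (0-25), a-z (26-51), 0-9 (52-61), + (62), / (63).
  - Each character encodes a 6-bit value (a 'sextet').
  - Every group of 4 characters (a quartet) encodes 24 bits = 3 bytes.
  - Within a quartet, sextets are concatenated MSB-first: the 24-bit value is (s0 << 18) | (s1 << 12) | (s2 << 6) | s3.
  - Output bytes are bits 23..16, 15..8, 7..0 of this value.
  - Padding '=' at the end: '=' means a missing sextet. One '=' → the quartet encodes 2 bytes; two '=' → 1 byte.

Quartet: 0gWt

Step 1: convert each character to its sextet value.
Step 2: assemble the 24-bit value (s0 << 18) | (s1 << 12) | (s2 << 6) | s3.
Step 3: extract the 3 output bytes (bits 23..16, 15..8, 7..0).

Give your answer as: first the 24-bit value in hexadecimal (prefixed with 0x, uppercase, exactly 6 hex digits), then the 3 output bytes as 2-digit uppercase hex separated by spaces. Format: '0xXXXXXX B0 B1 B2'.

Sextets: 0=52, g=32, W=22, t=45
24-bit: (52<<18) | (32<<12) | (22<<6) | 45
      = 0xD00000 | 0x020000 | 0x000580 | 0x00002D
      = 0xD205AD
Bytes: (v>>16)&0xFF=D2, (v>>8)&0xFF=05, v&0xFF=AD

Answer: 0xD205AD D2 05 AD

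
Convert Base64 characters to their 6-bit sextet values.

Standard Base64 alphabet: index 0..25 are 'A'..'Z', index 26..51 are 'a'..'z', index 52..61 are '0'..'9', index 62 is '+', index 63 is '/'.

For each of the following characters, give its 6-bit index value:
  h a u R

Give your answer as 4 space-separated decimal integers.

'h': a..z range, 26 + ord('h') − ord('a') = 33
'a': a..z range, 26 + ord('a') − ord('a') = 26
'u': a..z range, 26 + ord('u') − ord('a') = 46
'R': A..Z range, ord('R') − ord('A') = 17

Answer: 33 26 46 17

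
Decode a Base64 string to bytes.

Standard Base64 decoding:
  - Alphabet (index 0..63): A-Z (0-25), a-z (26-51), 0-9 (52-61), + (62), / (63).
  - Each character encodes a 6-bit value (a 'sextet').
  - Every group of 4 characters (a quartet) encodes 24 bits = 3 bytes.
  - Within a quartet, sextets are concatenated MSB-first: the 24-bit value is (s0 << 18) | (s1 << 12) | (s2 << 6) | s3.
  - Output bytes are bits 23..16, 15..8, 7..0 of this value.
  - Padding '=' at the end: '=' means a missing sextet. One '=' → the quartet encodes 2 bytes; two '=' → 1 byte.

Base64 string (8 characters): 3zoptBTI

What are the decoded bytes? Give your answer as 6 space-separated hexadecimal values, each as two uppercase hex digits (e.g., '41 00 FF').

Answer: DF 3A 29 B4 14 C8

Derivation:
After char 0 ('3'=55): chars_in_quartet=1 acc=0x37 bytes_emitted=0
After char 1 ('z'=51): chars_in_quartet=2 acc=0xDF3 bytes_emitted=0
After char 2 ('o'=40): chars_in_quartet=3 acc=0x37CE8 bytes_emitted=0
After char 3 ('p'=41): chars_in_quartet=4 acc=0xDF3A29 -> emit DF 3A 29, reset; bytes_emitted=3
After char 4 ('t'=45): chars_in_quartet=1 acc=0x2D bytes_emitted=3
After char 5 ('B'=1): chars_in_quartet=2 acc=0xB41 bytes_emitted=3
After char 6 ('T'=19): chars_in_quartet=3 acc=0x2D053 bytes_emitted=3
After char 7 ('I'=8): chars_in_quartet=4 acc=0xB414C8 -> emit B4 14 C8, reset; bytes_emitted=6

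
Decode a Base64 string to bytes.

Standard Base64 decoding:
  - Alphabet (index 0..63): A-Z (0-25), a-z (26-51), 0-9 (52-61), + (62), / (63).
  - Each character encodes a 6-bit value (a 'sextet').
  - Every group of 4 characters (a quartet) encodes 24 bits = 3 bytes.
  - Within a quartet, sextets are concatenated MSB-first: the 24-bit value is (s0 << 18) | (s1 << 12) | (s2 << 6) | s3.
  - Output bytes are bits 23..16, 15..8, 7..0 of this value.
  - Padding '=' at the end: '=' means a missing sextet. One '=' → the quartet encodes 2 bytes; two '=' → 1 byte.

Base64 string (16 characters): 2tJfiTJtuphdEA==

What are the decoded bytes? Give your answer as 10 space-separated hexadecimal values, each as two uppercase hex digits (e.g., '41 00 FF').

Answer: DA D2 5F 89 32 6D BA 98 5D 10

Derivation:
After char 0 ('2'=54): chars_in_quartet=1 acc=0x36 bytes_emitted=0
After char 1 ('t'=45): chars_in_quartet=2 acc=0xDAD bytes_emitted=0
After char 2 ('J'=9): chars_in_quartet=3 acc=0x36B49 bytes_emitted=0
After char 3 ('f'=31): chars_in_quartet=4 acc=0xDAD25F -> emit DA D2 5F, reset; bytes_emitted=3
After char 4 ('i'=34): chars_in_quartet=1 acc=0x22 bytes_emitted=3
After char 5 ('T'=19): chars_in_quartet=2 acc=0x893 bytes_emitted=3
After char 6 ('J'=9): chars_in_quartet=3 acc=0x224C9 bytes_emitted=3
After char 7 ('t'=45): chars_in_quartet=4 acc=0x89326D -> emit 89 32 6D, reset; bytes_emitted=6
After char 8 ('u'=46): chars_in_quartet=1 acc=0x2E bytes_emitted=6
After char 9 ('p'=41): chars_in_quartet=2 acc=0xBA9 bytes_emitted=6
After char 10 ('h'=33): chars_in_quartet=3 acc=0x2EA61 bytes_emitted=6
After char 11 ('d'=29): chars_in_quartet=4 acc=0xBA985D -> emit BA 98 5D, reset; bytes_emitted=9
After char 12 ('E'=4): chars_in_quartet=1 acc=0x4 bytes_emitted=9
After char 13 ('A'=0): chars_in_quartet=2 acc=0x100 bytes_emitted=9
Padding '==': partial quartet acc=0x100 -> emit 10; bytes_emitted=10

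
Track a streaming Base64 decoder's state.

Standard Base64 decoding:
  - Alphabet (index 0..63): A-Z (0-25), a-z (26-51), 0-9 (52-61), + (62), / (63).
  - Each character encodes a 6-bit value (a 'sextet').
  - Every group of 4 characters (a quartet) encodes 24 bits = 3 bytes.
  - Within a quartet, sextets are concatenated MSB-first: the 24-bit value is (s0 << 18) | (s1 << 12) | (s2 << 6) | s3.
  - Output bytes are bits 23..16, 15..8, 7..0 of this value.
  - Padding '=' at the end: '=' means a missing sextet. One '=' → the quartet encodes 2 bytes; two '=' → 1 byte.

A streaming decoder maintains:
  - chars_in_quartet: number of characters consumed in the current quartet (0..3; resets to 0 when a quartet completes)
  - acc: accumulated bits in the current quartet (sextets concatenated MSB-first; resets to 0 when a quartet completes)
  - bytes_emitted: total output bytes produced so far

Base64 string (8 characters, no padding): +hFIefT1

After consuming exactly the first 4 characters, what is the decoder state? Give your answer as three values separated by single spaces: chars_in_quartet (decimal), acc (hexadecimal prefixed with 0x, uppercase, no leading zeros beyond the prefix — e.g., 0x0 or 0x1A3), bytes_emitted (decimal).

Answer: 0 0x0 3

Derivation:
After char 0 ('+'=62): chars_in_quartet=1 acc=0x3E bytes_emitted=0
After char 1 ('h'=33): chars_in_quartet=2 acc=0xFA1 bytes_emitted=0
After char 2 ('F'=5): chars_in_quartet=3 acc=0x3E845 bytes_emitted=0
After char 3 ('I'=8): chars_in_quartet=4 acc=0xFA1148 -> emit FA 11 48, reset; bytes_emitted=3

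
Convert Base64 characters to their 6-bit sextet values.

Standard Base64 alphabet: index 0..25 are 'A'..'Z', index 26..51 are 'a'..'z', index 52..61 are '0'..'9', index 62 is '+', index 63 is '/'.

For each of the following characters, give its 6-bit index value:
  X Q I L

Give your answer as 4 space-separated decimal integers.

'X': A..Z range, ord('X') − ord('A') = 23
'Q': A..Z range, ord('Q') − ord('A') = 16
'I': A..Z range, ord('I') − ord('A') = 8
'L': A..Z range, ord('L') − ord('A') = 11

Answer: 23 16 8 11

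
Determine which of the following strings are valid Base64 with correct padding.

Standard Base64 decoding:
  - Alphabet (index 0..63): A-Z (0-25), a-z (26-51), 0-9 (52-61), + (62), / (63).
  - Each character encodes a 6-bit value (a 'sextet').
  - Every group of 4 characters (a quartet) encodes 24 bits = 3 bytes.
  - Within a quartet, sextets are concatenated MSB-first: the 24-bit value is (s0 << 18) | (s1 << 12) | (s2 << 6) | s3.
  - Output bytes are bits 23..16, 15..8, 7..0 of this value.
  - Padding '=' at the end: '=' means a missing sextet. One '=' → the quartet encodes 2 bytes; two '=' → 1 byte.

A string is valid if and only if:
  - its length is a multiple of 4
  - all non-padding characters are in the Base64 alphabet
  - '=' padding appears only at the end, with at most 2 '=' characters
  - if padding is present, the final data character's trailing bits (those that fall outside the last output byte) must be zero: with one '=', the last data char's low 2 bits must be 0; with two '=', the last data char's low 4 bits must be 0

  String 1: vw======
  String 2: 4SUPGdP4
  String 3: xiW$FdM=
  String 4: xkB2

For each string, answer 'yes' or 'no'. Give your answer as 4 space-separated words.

String 1: 'vw======' → invalid (6 pad chars (max 2))
String 2: '4SUPGdP4' → valid
String 3: 'xiW$FdM=' → invalid (bad char(s): ['$'])
String 4: 'xkB2' → valid

Answer: no yes no yes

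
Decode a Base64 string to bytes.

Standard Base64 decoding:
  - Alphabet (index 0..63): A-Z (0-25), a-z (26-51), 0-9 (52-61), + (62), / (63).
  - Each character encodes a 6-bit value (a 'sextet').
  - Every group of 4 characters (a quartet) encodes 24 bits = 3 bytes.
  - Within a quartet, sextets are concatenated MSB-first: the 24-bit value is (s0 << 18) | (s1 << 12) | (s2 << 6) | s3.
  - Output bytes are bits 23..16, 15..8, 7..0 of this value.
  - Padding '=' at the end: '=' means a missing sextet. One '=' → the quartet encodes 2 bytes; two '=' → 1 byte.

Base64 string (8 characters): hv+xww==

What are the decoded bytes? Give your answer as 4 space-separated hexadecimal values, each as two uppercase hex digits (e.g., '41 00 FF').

After char 0 ('h'=33): chars_in_quartet=1 acc=0x21 bytes_emitted=0
After char 1 ('v'=47): chars_in_quartet=2 acc=0x86F bytes_emitted=0
After char 2 ('+'=62): chars_in_quartet=3 acc=0x21BFE bytes_emitted=0
After char 3 ('x'=49): chars_in_quartet=4 acc=0x86FFB1 -> emit 86 FF B1, reset; bytes_emitted=3
After char 4 ('w'=48): chars_in_quartet=1 acc=0x30 bytes_emitted=3
After char 5 ('w'=48): chars_in_quartet=2 acc=0xC30 bytes_emitted=3
Padding '==': partial quartet acc=0xC30 -> emit C3; bytes_emitted=4

Answer: 86 FF B1 C3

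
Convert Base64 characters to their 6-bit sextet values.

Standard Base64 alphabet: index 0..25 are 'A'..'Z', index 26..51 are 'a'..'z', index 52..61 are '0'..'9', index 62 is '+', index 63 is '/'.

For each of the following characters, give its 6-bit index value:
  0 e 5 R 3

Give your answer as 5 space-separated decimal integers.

Answer: 52 30 57 17 55

Derivation:
'0': 0..9 range, 52 + ord('0') − ord('0') = 52
'e': a..z range, 26 + ord('e') − ord('a') = 30
'5': 0..9 range, 52 + ord('5') − ord('0') = 57
'R': A..Z range, ord('R') − ord('A') = 17
'3': 0..9 range, 52 + ord('3') − ord('0') = 55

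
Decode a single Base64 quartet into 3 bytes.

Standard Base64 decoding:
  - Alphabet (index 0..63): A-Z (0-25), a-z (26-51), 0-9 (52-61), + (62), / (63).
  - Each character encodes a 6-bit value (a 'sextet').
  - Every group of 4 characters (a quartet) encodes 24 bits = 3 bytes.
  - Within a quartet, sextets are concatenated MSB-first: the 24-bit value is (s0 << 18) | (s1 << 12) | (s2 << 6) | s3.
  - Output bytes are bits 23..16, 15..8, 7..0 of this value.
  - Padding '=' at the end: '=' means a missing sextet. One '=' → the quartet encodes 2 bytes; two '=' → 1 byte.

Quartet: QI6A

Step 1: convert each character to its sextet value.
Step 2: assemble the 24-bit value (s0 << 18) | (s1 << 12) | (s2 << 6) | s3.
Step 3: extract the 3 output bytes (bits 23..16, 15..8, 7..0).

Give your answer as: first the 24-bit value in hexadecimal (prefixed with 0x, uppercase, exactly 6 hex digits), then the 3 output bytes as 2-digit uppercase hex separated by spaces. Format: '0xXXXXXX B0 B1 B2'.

Sextets: Q=16, I=8, 6=58, A=0
24-bit: (16<<18) | (8<<12) | (58<<6) | 0
      = 0x400000 | 0x008000 | 0x000E80 | 0x000000
      = 0x408E80
Bytes: (v>>16)&0xFF=40, (v>>8)&0xFF=8E, v&0xFF=80

Answer: 0x408E80 40 8E 80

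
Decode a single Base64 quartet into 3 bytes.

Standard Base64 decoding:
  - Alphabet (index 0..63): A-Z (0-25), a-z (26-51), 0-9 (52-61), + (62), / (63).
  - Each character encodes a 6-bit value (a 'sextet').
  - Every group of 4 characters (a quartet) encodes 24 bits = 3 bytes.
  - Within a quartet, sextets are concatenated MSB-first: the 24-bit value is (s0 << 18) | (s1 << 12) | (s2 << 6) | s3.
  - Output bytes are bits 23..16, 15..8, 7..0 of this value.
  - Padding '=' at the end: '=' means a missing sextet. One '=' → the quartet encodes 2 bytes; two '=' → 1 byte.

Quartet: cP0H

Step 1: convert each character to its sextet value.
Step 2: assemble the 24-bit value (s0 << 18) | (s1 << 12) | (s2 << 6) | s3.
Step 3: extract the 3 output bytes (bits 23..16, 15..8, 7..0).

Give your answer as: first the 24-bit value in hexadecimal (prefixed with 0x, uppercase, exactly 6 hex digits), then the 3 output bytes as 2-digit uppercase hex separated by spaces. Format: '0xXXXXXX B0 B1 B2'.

Answer: 0x70FD07 70 FD 07

Derivation:
Sextets: c=28, P=15, 0=52, H=7
24-bit: (28<<18) | (15<<12) | (52<<6) | 7
      = 0x700000 | 0x00F000 | 0x000D00 | 0x000007
      = 0x70FD07
Bytes: (v>>16)&0xFF=70, (v>>8)&0xFF=FD, v&0xFF=07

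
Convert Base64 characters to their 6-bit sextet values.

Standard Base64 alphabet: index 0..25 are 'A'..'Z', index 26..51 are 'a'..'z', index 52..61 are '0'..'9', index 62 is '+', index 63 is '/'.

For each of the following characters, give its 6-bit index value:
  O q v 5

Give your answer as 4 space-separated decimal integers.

Answer: 14 42 47 57

Derivation:
'O': A..Z range, ord('O') − ord('A') = 14
'q': a..z range, 26 + ord('q') − ord('a') = 42
'v': a..z range, 26 + ord('v') − ord('a') = 47
'5': 0..9 range, 52 + ord('5') − ord('0') = 57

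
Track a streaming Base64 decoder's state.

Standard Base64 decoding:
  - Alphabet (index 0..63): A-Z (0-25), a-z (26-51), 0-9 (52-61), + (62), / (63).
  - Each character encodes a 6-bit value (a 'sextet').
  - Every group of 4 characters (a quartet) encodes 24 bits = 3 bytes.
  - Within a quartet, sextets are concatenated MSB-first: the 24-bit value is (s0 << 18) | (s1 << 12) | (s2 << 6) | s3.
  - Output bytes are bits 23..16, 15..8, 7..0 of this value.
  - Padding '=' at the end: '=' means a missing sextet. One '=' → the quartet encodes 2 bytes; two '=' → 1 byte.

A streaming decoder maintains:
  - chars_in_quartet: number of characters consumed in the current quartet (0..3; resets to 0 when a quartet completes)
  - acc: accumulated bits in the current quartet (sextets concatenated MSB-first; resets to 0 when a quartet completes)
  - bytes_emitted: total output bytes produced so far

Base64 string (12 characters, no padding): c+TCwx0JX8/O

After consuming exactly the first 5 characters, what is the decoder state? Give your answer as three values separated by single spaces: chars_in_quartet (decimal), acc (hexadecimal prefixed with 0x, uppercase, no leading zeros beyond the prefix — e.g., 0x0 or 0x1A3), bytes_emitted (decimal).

Answer: 1 0x30 3

Derivation:
After char 0 ('c'=28): chars_in_quartet=1 acc=0x1C bytes_emitted=0
After char 1 ('+'=62): chars_in_quartet=2 acc=0x73E bytes_emitted=0
After char 2 ('T'=19): chars_in_quartet=3 acc=0x1CF93 bytes_emitted=0
After char 3 ('C'=2): chars_in_quartet=4 acc=0x73E4C2 -> emit 73 E4 C2, reset; bytes_emitted=3
After char 4 ('w'=48): chars_in_quartet=1 acc=0x30 bytes_emitted=3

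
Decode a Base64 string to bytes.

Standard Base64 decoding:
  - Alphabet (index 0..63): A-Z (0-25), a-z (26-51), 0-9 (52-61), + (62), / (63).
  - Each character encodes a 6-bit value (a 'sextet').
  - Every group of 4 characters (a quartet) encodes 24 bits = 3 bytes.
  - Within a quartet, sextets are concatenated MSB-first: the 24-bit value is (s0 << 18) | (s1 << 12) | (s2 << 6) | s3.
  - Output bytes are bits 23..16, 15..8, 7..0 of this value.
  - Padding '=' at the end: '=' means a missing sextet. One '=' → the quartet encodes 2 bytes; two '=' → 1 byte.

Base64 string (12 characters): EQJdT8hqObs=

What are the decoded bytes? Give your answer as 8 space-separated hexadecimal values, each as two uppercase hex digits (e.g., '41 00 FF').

After char 0 ('E'=4): chars_in_quartet=1 acc=0x4 bytes_emitted=0
After char 1 ('Q'=16): chars_in_quartet=2 acc=0x110 bytes_emitted=0
After char 2 ('J'=9): chars_in_quartet=3 acc=0x4409 bytes_emitted=0
After char 3 ('d'=29): chars_in_quartet=4 acc=0x11025D -> emit 11 02 5D, reset; bytes_emitted=3
After char 4 ('T'=19): chars_in_quartet=1 acc=0x13 bytes_emitted=3
After char 5 ('8'=60): chars_in_quartet=2 acc=0x4FC bytes_emitted=3
After char 6 ('h'=33): chars_in_quartet=3 acc=0x13F21 bytes_emitted=3
After char 7 ('q'=42): chars_in_quartet=4 acc=0x4FC86A -> emit 4F C8 6A, reset; bytes_emitted=6
After char 8 ('O'=14): chars_in_quartet=1 acc=0xE bytes_emitted=6
After char 9 ('b'=27): chars_in_quartet=2 acc=0x39B bytes_emitted=6
After char 10 ('s'=44): chars_in_quartet=3 acc=0xE6EC bytes_emitted=6
Padding '=': partial quartet acc=0xE6EC -> emit 39 BB; bytes_emitted=8

Answer: 11 02 5D 4F C8 6A 39 BB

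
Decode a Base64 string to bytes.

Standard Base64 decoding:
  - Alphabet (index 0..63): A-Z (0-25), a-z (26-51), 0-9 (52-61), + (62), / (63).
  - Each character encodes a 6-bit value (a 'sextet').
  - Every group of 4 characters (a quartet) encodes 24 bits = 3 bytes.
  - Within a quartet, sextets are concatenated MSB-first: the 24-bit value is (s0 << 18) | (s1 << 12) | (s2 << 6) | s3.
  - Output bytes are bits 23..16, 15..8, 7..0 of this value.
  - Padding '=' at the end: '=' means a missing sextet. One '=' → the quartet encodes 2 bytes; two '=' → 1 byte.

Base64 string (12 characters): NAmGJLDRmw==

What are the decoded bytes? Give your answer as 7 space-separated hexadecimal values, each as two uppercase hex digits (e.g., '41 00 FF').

After char 0 ('N'=13): chars_in_quartet=1 acc=0xD bytes_emitted=0
After char 1 ('A'=0): chars_in_quartet=2 acc=0x340 bytes_emitted=0
After char 2 ('m'=38): chars_in_quartet=3 acc=0xD026 bytes_emitted=0
After char 3 ('G'=6): chars_in_quartet=4 acc=0x340986 -> emit 34 09 86, reset; bytes_emitted=3
After char 4 ('J'=9): chars_in_quartet=1 acc=0x9 bytes_emitted=3
After char 5 ('L'=11): chars_in_quartet=2 acc=0x24B bytes_emitted=3
After char 6 ('D'=3): chars_in_quartet=3 acc=0x92C3 bytes_emitted=3
After char 7 ('R'=17): chars_in_quartet=4 acc=0x24B0D1 -> emit 24 B0 D1, reset; bytes_emitted=6
After char 8 ('m'=38): chars_in_quartet=1 acc=0x26 bytes_emitted=6
After char 9 ('w'=48): chars_in_quartet=2 acc=0x9B0 bytes_emitted=6
Padding '==': partial quartet acc=0x9B0 -> emit 9B; bytes_emitted=7

Answer: 34 09 86 24 B0 D1 9B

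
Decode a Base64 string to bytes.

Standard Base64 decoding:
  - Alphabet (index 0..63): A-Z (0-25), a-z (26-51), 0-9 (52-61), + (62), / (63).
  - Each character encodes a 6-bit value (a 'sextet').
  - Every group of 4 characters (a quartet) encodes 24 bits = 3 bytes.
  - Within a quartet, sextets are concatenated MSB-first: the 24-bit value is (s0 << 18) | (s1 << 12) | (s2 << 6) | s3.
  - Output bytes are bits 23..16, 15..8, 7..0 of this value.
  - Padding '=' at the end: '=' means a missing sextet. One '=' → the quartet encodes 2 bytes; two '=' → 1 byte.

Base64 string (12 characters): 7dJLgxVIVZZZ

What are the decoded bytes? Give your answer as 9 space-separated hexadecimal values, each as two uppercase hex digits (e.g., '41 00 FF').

Answer: ED D2 4B 83 15 48 55 96 59

Derivation:
After char 0 ('7'=59): chars_in_quartet=1 acc=0x3B bytes_emitted=0
After char 1 ('d'=29): chars_in_quartet=2 acc=0xEDD bytes_emitted=0
After char 2 ('J'=9): chars_in_quartet=3 acc=0x3B749 bytes_emitted=0
After char 3 ('L'=11): chars_in_quartet=4 acc=0xEDD24B -> emit ED D2 4B, reset; bytes_emitted=3
After char 4 ('g'=32): chars_in_quartet=1 acc=0x20 bytes_emitted=3
After char 5 ('x'=49): chars_in_quartet=2 acc=0x831 bytes_emitted=3
After char 6 ('V'=21): chars_in_quartet=3 acc=0x20C55 bytes_emitted=3
After char 7 ('I'=8): chars_in_quartet=4 acc=0x831548 -> emit 83 15 48, reset; bytes_emitted=6
After char 8 ('V'=21): chars_in_quartet=1 acc=0x15 bytes_emitted=6
After char 9 ('Z'=25): chars_in_quartet=2 acc=0x559 bytes_emitted=6
After char 10 ('Z'=25): chars_in_quartet=3 acc=0x15659 bytes_emitted=6
After char 11 ('Z'=25): chars_in_quartet=4 acc=0x559659 -> emit 55 96 59, reset; bytes_emitted=9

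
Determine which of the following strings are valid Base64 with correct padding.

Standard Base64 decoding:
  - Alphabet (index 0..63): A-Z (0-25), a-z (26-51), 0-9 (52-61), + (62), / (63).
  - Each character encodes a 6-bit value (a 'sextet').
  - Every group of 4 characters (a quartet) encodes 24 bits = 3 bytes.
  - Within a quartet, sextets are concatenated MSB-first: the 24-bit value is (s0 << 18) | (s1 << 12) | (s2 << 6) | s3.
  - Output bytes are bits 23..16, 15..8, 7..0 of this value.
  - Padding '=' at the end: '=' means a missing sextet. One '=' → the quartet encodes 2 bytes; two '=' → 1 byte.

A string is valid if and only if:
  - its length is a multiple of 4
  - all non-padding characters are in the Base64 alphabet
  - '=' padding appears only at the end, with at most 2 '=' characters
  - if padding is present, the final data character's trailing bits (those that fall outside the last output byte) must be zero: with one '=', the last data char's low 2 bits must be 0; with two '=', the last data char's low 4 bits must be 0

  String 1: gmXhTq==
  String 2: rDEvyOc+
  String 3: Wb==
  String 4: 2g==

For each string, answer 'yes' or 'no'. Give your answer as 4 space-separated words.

String 1: 'gmXhTq==' → invalid (bad trailing bits)
String 2: 'rDEvyOc+' → valid
String 3: 'Wb==' → invalid (bad trailing bits)
String 4: '2g==' → valid

Answer: no yes no yes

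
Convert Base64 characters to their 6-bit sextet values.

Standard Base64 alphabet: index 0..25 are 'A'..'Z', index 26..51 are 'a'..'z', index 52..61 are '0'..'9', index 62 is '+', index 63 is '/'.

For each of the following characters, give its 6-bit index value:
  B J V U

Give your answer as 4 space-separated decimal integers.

'B': A..Z range, ord('B') − ord('A') = 1
'J': A..Z range, ord('J') − ord('A') = 9
'V': A..Z range, ord('V') − ord('A') = 21
'U': A..Z range, ord('U') − ord('A') = 20

Answer: 1 9 21 20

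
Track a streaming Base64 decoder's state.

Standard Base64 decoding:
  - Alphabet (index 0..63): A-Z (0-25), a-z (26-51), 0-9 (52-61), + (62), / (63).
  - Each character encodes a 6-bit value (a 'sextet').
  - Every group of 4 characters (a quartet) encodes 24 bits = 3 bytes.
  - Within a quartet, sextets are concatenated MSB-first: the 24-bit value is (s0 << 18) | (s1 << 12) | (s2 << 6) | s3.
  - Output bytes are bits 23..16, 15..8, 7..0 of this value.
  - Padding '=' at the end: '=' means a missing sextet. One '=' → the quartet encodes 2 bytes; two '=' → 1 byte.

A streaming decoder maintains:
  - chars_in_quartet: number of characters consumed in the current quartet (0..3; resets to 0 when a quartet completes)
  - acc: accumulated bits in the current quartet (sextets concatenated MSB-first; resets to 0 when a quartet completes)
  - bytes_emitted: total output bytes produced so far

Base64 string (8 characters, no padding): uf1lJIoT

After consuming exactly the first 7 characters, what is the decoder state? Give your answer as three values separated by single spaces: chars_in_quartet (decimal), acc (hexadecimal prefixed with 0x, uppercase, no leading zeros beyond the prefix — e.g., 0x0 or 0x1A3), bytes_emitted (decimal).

After char 0 ('u'=46): chars_in_quartet=1 acc=0x2E bytes_emitted=0
After char 1 ('f'=31): chars_in_quartet=2 acc=0xB9F bytes_emitted=0
After char 2 ('1'=53): chars_in_quartet=3 acc=0x2E7F5 bytes_emitted=0
After char 3 ('l'=37): chars_in_quartet=4 acc=0xB9FD65 -> emit B9 FD 65, reset; bytes_emitted=3
After char 4 ('J'=9): chars_in_quartet=1 acc=0x9 bytes_emitted=3
After char 5 ('I'=8): chars_in_quartet=2 acc=0x248 bytes_emitted=3
After char 6 ('o'=40): chars_in_quartet=3 acc=0x9228 bytes_emitted=3

Answer: 3 0x9228 3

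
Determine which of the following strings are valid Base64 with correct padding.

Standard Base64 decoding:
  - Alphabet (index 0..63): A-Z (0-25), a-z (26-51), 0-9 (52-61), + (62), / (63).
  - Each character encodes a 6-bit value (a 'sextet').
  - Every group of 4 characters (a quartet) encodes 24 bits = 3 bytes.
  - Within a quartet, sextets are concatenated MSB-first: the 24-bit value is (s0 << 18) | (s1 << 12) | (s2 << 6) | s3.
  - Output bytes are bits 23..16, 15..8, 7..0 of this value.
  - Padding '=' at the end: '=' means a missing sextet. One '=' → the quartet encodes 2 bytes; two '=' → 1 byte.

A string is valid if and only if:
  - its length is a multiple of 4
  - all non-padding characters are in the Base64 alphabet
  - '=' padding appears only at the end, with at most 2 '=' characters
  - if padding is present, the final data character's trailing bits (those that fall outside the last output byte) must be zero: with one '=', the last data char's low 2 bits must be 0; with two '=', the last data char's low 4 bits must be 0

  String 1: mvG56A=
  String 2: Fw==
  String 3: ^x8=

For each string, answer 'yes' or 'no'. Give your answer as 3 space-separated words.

String 1: 'mvG56A=' → invalid (len=7 not mult of 4)
String 2: 'Fw==' → valid
String 3: '^x8=' → invalid (bad char(s): ['^'])

Answer: no yes no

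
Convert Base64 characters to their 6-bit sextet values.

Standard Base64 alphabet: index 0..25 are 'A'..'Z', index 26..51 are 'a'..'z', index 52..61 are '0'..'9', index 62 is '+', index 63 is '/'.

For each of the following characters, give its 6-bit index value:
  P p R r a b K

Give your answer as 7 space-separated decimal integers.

'P': A..Z range, ord('P') − ord('A') = 15
'p': a..z range, 26 + ord('p') − ord('a') = 41
'R': A..Z range, ord('R') − ord('A') = 17
'r': a..z range, 26 + ord('r') − ord('a') = 43
'a': a..z range, 26 + ord('a') − ord('a') = 26
'b': a..z range, 26 + ord('b') − ord('a') = 27
'K': A..Z range, ord('K') − ord('A') = 10

Answer: 15 41 17 43 26 27 10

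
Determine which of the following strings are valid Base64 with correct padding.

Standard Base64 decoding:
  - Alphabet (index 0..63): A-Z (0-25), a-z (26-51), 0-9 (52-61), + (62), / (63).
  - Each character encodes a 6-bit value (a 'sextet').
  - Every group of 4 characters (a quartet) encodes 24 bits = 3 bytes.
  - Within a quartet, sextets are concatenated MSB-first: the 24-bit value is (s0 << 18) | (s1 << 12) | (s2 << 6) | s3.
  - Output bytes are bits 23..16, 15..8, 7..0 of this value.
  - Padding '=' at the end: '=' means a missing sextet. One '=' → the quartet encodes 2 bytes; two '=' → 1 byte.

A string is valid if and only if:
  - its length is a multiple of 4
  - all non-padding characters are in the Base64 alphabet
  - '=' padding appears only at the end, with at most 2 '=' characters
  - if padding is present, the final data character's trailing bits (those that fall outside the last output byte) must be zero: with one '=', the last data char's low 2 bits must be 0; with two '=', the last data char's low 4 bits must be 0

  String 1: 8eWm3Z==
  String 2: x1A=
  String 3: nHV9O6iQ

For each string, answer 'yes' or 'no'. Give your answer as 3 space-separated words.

Answer: no yes yes

Derivation:
String 1: '8eWm3Z==' → invalid (bad trailing bits)
String 2: 'x1A=' → valid
String 3: 'nHV9O6iQ' → valid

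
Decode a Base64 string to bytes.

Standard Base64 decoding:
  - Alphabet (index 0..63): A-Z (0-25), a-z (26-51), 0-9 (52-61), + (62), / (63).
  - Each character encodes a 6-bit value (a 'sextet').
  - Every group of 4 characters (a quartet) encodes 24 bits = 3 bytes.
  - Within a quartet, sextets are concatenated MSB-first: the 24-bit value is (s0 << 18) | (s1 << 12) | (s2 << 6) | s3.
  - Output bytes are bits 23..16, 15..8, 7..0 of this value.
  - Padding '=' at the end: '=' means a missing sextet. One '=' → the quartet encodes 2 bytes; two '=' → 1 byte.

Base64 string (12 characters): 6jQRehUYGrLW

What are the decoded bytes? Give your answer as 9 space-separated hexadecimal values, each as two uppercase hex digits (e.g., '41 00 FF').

Answer: EA 34 11 7A 15 18 1A B2 D6

Derivation:
After char 0 ('6'=58): chars_in_quartet=1 acc=0x3A bytes_emitted=0
After char 1 ('j'=35): chars_in_quartet=2 acc=0xEA3 bytes_emitted=0
After char 2 ('Q'=16): chars_in_quartet=3 acc=0x3A8D0 bytes_emitted=0
After char 3 ('R'=17): chars_in_quartet=4 acc=0xEA3411 -> emit EA 34 11, reset; bytes_emitted=3
After char 4 ('e'=30): chars_in_quartet=1 acc=0x1E bytes_emitted=3
After char 5 ('h'=33): chars_in_quartet=2 acc=0x7A1 bytes_emitted=3
After char 6 ('U'=20): chars_in_quartet=3 acc=0x1E854 bytes_emitted=3
After char 7 ('Y'=24): chars_in_quartet=4 acc=0x7A1518 -> emit 7A 15 18, reset; bytes_emitted=6
After char 8 ('G'=6): chars_in_quartet=1 acc=0x6 bytes_emitted=6
After char 9 ('r'=43): chars_in_quartet=2 acc=0x1AB bytes_emitted=6
After char 10 ('L'=11): chars_in_quartet=3 acc=0x6ACB bytes_emitted=6
After char 11 ('W'=22): chars_in_quartet=4 acc=0x1AB2D6 -> emit 1A B2 D6, reset; bytes_emitted=9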